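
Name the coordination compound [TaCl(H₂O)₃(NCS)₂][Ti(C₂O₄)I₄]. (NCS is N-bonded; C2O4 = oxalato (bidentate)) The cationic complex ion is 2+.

triaquachlorodiisothiocyanatotantalum(V) tetraiodooxalatotitanate(IV)

Both ions are complex: the cation is named first with the plain metal name, the anion second with the -ate form; each ion's ligands are alphabetised independently.
The complex cation is given as 2+; its ligand charges sum to -3, so Ta = +5.
A 1:1 salt means the anion carries the equal and opposite charge, 2−.
Anion: ligand charges sum to -6; for the ion to be 2−, Ti = +4.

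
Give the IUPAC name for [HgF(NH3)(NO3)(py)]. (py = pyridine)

amminefluoronitrato(pyridine)mercury(II)

There is no counter-ion, so the complex is neutral overall.
Ligand charges: 1×nitrato (-1 each), 1×ammine (neutral), 1×fluoro (-1 each), 1×pyridine (neutral); total -2. So Hg + (-2) = 0, giving Hg = +2.
Ligands are named alphabetically: ammine before fluoro before nitrato before pyridine.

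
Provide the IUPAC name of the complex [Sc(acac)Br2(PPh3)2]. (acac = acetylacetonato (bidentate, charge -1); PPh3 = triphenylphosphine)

There is no counter-ion, so the complex is neutral overall.
Ligand charges: 2×bromo (-1 each), 1×acetylacetonato (-1 each), 2×triphenylphosphine (neutral); total -3. So Sc + (-3) = 0, giving Sc = +3.
Ligands are named alphabetically: acetylacetonato before bromo before triphenylphosphine.

(acetylacetonato)dibromobis(triphenylphosphine)scandium(III)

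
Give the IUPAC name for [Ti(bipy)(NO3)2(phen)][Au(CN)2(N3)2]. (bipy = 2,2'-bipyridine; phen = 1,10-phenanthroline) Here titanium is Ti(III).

(2,2'-bipyridine)dinitrato(1,10-phenanthroline)titanium(III) diazidodicyanoaurate(III)

Both ions are complex: the cation is named first with the plain metal name, the anion second with the -ate form; each ion's ligands are alphabetised independently.
Ti is given as +3; the cation's ligand charges sum to -2, so the complex cation is 1+.
A 1:1 salt means the anion carries the equal and opposite charge, 1−.
Anion: ligand charges sum to -4; for the ion to be 1−, Au = +3.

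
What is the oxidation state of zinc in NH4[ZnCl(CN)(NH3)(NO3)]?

1 ammonium outside the brackets (+1 each) → the complex ion is 1−.
Ligand charges: 1×CN = -1; 1×NH3 neutral; 1×Cl = -1; 1×NO3 = -1; sum -3.
Zn + (-3) = 1− ⇒ Zn is +2.

+2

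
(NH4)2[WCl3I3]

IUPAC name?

ammonium trichlorotriiodotungstate(IV)

The 2 ammonium counter-ions carry a total charge of +2, so each complex ion is 2−.
Ligand charges: 3×iodo (-1 each), 3×chloro (-1 each); total -6. So W + (-6) = 2−, giving W = +4.
Ligands are named alphabetically: chloro before iodo.
The complex ion is anionic, so tungsten takes the -ate form tungstate(IV).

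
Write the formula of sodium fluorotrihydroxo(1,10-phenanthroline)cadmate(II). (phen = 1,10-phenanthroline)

Na2[CdF(OH)3(phen)]

Ligands: 3 hydroxo (OH, -1), 1 1,10-phenanthroline (phen, neutral), 1 fluoro (F, -1). Ligand charge sum = -4.
With Cd in oxidation state +2, the complex ion is [Cd...]^2−.
Charge balance with sodium (+1) requires 1 complex ion per 2 sodium.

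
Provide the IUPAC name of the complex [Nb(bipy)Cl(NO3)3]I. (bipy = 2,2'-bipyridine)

(2,2'-bipyridine)chlorotrinitratoniobium(V) iodide

The 1 iodide counter-ion carries a total charge of -1, so each complex ion is 1+.
Ligand charges: 1×chloro (-1 each), 1×2,2'-bipyridine (neutral), 3×nitrato (-1 each); total -4. So Nb + (-4) = 1+, giving Nb = +5.
Ligands are named alphabetically: bipyridine before chloro before nitrato.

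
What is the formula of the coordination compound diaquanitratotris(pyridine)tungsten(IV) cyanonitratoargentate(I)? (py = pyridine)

[W(H2O)2(NO3)(py)3][Ag(CN)(NO3)]3

Cation [W…]: ligand charges -1, W(IV) ⇒ ion charge 3+.
Anion [Ag…]: ligand charges -2, Ag(I) ⇒ ion charge 1−.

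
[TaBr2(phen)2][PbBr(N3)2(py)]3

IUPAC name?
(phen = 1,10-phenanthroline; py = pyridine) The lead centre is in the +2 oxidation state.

Both ions are complex: the cation is named first with the plain metal name, the anion second with the -ate form; each ion's ligands are alphabetised independently.
Pb is given as +2; the anion's ligand charges sum to -3, so the complex anion is 1−.
With 3 anions per cation, the cation must be 3×1 = 3+.
Cation: ligand charges sum to -2; for the ion to be 3+, Ta = +5.

dibromobis(1,10-phenanthroline)tantalum(V) diazidobromo(pyridine)plumbate(II)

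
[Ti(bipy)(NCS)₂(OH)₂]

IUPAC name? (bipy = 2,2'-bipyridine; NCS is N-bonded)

There is no counter-ion, so the complex is neutral overall.
Ligand charges: 2×hydroxo (-1 each), 1×2,2'-bipyridine (neutral), 2×isothiocyanato (-1 each); total -4. So Ti + (-4) = 0, giving Ti = +4.
Ligands are named alphabetically: bipyridine before hydroxo before isothiocyanato.

(2,2'-bipyridine)dihydroxodiisothiocyanatotitanium(IV)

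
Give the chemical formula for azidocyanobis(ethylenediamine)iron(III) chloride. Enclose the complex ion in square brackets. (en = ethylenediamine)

[Fe(CN)(en)2(N3)]Cl

Ligands: 1 cyano (CN, -1), 1 azido (N3, -1), 2 ethylenediamine (en, neutral). Ligand charge sum = -2.
With Fe in oxidation state +3, the complex ion is [Fe...]^1+.
Charge balance with chloride (-1) requires 1 complex ion per 1 chloride.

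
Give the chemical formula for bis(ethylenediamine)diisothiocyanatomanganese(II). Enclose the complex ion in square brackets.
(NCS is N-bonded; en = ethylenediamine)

Ligands: 2 isothiocyanato (NCS, -1), 2 ethylenediamine (en, neutral). Ligand charge sum = -2.
With Mn in oxidation state +2, the complex ion is [Mn...].

[Mn(en)2(NCS)2]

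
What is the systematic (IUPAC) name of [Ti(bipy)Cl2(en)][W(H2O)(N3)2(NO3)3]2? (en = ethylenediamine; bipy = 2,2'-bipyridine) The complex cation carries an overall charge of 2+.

Both ions are complex: the cation is named first with the plain metal name, the anion second with the -ate form; each ion's ligands are alphabetised independently.
The complex cation is given as 2+; its ligand charges sum to -2, so Ti = +4.
With 2 anions per cation, each anion must be 2/2 = 1−.
Anion: ligand charges sum to -5; for the ion to be 1−, W = +4.

(2,2'-bipyridine)dichloro(ethylenediamine)titanium(IV) aquadiazidotrinitratotungstate(IV)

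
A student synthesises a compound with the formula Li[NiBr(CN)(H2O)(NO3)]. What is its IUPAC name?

The 1 lithium counter-ion carries a total charge of +1, so each complex ion is 1−.
Ligand charges: 1×bromo (-1 each), 1×nitrato (-1 each), 1×aqua (neutral), 1×cyano (-1 each); total -3. So Ni + (-3) = 1−, giving Ni = +2.
The complex ion is anionic, so nickel takes the -ate form nickelate(II).

lithium aquabromocyanonitratonickelate(II)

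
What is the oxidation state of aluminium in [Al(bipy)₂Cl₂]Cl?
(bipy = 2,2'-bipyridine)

+3

1 chloride outside the brackets (-1 each) → the complex ion is 1+.
Ligand charges: 2×Cl = -2; 2×bipy neutral; sum -2.
Al + (-2) = 1+ ⇒ Al is +3.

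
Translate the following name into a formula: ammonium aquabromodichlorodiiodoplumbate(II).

Ligands: 2 chloro (Cl, -1), 1 bromo (Br, -1), 2 iodo (I, -1), 1 aqua (H2O, neutral). Ligand charge sum = -5.
With Pb in oxidation state +2, the complex ion is [Pb...]^3−.
Charge balance with ammonium (+1) requires 1 complex ion per 3 ammonium.

(NH4)3[PbBrCl2(H2O)I2]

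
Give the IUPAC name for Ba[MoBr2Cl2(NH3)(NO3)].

The 1 barium counter-ion carries a total charge of +2, so each complex ion is 2−.
Ligand charges: 2×bromo (-1 each), 2×chloro (-1 each), 1×nitrato (-1 each), 1×ammine (neutral); total -5. So Mo + (-5) = 2−, giving Mo = +3.
The complex ion is anionic, so molybdenum takes the -ate form molybdate(III).

barium amminedibromodichloronitratomolybdate(III)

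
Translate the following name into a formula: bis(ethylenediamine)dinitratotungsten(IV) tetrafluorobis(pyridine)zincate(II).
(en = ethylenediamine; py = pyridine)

Cation [W…]: ligand charges -2, W(IV) ⇒ ion charge 2+.
Anion [Zn…]: ligand charges -4, Zn(II) ⇒ ion charge 2−.

[W(en)2(NO3)2][ZnF4(py)2]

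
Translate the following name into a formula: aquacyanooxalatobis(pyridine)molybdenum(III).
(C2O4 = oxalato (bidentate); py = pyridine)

[Mo(C2O4)(CN)(H2O)(py)2]

Ligands: 1 cyano (CN, -1), 1 oxalato (C2O4, -2), 1 aqua (H2O, neutral), 2 pyridine (py, neutral). Ligand charge sum = -3.
With Mo in oxidation state +3, the complex ion is [Mo...].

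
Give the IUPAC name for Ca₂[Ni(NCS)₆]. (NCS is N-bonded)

The 2 calcium counter-ions carry a total charge of +4, so each complex ion is 4−.
Ligand charges: 6×isothiocyanato (-1 each); total -6. So Ni + (-6) = 4−, giving Ni = +2.
The complex ion is anionic, so nickel takes the -ate form nickelate(II).

calcium hexaisothiocyanatonickelate(II)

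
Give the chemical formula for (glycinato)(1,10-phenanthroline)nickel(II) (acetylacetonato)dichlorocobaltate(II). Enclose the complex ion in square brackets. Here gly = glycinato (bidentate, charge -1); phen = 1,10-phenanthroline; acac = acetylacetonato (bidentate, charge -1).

[Ni(gly)(phen)][Co(acac)Cl2]

Cation [Ni…]: ligand charges -1, Ni(II) ⇒ ion charge 1+.
Anion [Co…]: ligand charges -3, Co(II) ⇒ ion charge 1−.
One 1+ cation balances one 1− anion.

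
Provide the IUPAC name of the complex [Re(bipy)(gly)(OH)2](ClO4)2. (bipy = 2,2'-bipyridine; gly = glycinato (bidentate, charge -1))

(2,2'-bipyridine)(glycinato)dihydroxorhenium(V) perchlorate

The 2 perchlorate counter-ions carry a total charge of -2, so each complex ion is 2+.
Ligand charges: 1×2,2'-bipyridine (neutral), 1×glycinato (-1 each), 2×hydroxo (-1 each); total -3. So Re + (-3) = 2+, giving Re = +5.
Ligands are named alphabetically: bipyridine before glycinato before hydroxo.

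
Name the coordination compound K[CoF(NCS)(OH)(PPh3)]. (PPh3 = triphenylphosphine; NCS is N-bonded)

potassium fluorohydroxoisothiocyanato(triphenylphosphine)cobaltate(II)

The 1 potassium counter-ion carries a total charge of +1, so each complex ion is 1−.
Ligand charges: 1×hydroxo (-1 each), 1×triphenylphosphine (neutral), 1×fluoro (-1 each), 1×isothiocyanato (-1 each); total -3. So Co + (-3) = 1−, giving Co = +2.
Ligands are named alphabetically: fluoro before hydroxo before isothiocyanato before triphenylphosphine.
The complex ion is anionic, so cobalt takes the -ate form cobaltate(II).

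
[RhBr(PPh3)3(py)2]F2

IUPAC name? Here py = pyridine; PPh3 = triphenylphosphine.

The 2 fluoride counter-ions carry a total charge of -2, so each complex ion is 2+.
Ligand charges: 2×pyridine (neutral), 3×triphenylphosphine (neutral), 1×bromo (-1 each); total -1. So Rh + (-1) = 2+, giving Rh = +3.
Ligands are named alphabetically: bromo before pyridine before triphenylphosphine.

bromobis(pyridine)tris(triphenylphosphine)rhodium(III) fluoride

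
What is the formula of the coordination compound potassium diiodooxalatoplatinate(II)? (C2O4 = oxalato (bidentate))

Ligands: 2 iodo (I, -1), 1 oxalato (C2O4, -2). Ligand charge sum = -4.
With Pt in oxidation state +2, the complex ion is [Pt...]^2−.
Charge balance with potassium (+1) requires 1 complex ion per 2 potassium.

K2[Pt(C2O4)I2]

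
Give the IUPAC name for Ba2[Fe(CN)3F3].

barium tricyanotrifluoroferrate(II)

The 2 barium counter-ions carry a total charge of +4, so each complex ion is 4−.
Ligand charges: 3×fluoro (-1 each), 3×cyano (-1 each); total -6. So Fe + (-6) = 4−, giving Fe = +2.
Ligands are named alphabetically: cyano before fluoro.
The complex ion is anionic, so iron takes the -ate form ferrate(II).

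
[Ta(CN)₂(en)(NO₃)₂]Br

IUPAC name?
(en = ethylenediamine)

dicyano(ethylenediamine)dinitratotantalum(V) bromide

The 1 bromide counter-ion carries a total charge of -1, so each complex ion is 1+.
Ligand charges: 2×nitrato (-1 each), 2×cyano (-1 each), 1×ethylenediamine (neutral); total -4. So Ta + (-4) = 1+, giving Ta = +5.
Ligands are named alphabetically: cyano before ethylenediamine before nitrato.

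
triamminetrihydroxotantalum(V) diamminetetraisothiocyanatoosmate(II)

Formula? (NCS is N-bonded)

[Ta(NH3)3(OH)3][Os(NCS)4(NH3)2]

Cation [Ta…]: ligand charges -3, Ta(V) ⇒ ion charge 2+.
Anion [Os…]: ligand charges -4, Os(II) ⇒ ion charge 2−.
One 2+ cation balances one 2− anion.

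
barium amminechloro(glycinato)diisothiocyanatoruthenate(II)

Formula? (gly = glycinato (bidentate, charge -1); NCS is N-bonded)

Ba[RuCl(gly)(NCS)2(NH3)]

Ligands: 1 chloro (Cl, -1), 1 ammine (NH3, neutral), 1 glycinato (gly, -1), 2 isothiocyanato (NCS, -1). Ligand charge sum = -4.
Charge balance with barium (+2) requires 1 complex ion per 1 barium.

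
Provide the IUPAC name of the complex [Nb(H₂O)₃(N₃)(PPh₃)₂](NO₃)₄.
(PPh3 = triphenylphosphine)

triaquaazidobis(triphenylphosphine)niobium(V) nitrate

The 4 nitrate counter-ions carry a total charge of -4, so each complex ion is 4+.
Ligand charges: 2×triphenylphosphine (neutral), 1×azido (-1 each), 3×aqua (neutral); total -1. So Nb + (-1) = 4+, giving Nb = +5.
Ligands are named alphabetically: aqua before azido before triphenylphosphine.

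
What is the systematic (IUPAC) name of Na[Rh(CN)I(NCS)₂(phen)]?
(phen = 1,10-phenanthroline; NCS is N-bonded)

The 1 sodium counter-ion carries a total charge of +1, so each complex ion is 1−.
Ligand charges: 1×1,10-phenanthroline (neutral), 1×cyano (-1 each), 2×isothiocyanato (-1 each), 1×iodo (-1 each); total -4. So Rh + (-4) = 1−, giving Rh = +3.
The complex ion is anionic, so rhodium takes the -ate form rhodate(III).

sodium cyanoiododiisothiocyanato(1,10-phenanthroline)rhodate(III)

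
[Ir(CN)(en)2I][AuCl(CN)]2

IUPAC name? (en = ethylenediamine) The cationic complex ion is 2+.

cyanobis(ethylenediamine)iodoiridium(IV) chlorocyanoaurate(I)

Both ions are complex: the cation is named first with the plain metal name, the anion second with the -ate form; each ion's ligands are alphabetised independently.
The complex cation is given as 2+; its ligand charges sum to -2, so Ir = +4.
With 2 anions per cation, each anion must be 2/2 = 1−.
Anion: ligand charges sum to -2; for the ion to be 1−, Au = +1.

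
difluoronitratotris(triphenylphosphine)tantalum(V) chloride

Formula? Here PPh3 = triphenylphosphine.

Ligands: 2 fluoro (F, -1), 1 nitrato (NO3, -1), 3 triphenylphosphine (PPh3, neutral). Ligand charge sum = -3.
With Ta in oxidation state +5, the complex ion is [Ta...]^2+.
Charge balance with chloride (-1) requires 1 complex ion per 2 chloride.

[TaF2(NO3)(PPh3)3]Cl2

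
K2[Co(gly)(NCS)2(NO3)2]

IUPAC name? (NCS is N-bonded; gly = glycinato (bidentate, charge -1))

The 2 potassium counter-ions carry a total charge of +2, so each complex ion is 2−.
Ligand charges: 2×isothiocyanato (-1 each), 1×glycinato (-1 each), 2×nitrato (-1 each); total -5. So Co + (-5) = 2−, giving Co = +3.
The complex ion is anionic, so cobalt takes the -ate form cobaltate(III).

potassium (glycinato)diisothiocyanatodinitratocobaltate(III)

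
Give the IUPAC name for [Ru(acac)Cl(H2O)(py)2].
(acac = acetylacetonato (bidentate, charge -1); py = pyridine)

There is no counter-ion, so the complex is neutral overall.
Ligand charges: 1×acetylacetonato (-1 each), 1×aqua (neutral), 1×chloro (-1 each), 2×pyridine (neutral); total -2. So Ru + (-2) = 0, giving Ru = +2.
Ligands are named alphabetically: acetylacetonato before aqua before chloro before pyridine.

(acetylacetonato)aquachlorobis(pyridine)ruthenium(II)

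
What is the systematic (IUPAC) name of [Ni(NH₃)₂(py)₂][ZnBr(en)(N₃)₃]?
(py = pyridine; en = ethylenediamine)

Zinc is always +2 in its complexes; the anion's ligand charges sum to -4, so the complex anion is 2−.
A 1:1 salt means the cation carries the equal and opposite charge, 2+.
Cation: ligand charges sum to 0; for the ion to be 2+, Ni = +2.

diamminebis(pyridine)nickel(II) triazidobromo(ethylenediamine)zincate(II)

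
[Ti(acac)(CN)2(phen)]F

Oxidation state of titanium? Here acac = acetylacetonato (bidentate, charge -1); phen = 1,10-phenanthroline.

+4

1 fluoride outside the brackets (-1 each) → the complex ion is 1+.
Ligand charges: 1×acac = -1; 2×CN = -2; 1×phen neutral; sum -3.
Ti + (-3) = 1+ ⇒ Ti is +4.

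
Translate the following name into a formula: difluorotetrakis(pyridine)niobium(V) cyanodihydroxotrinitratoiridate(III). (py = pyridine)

Cation [Nb…]: ligand charges -2, Nb(V) ⇒ ion charge 3+.
Anion [Ir…]: ligand charges -6, Ir(III) ⇒ ion charge 3−.
One 3+ cation balances one 3− anion.

[NbF2(py)4][Ir(CN)(NO3)3(OH)2]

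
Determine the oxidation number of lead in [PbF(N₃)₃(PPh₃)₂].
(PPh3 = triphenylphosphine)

No counter-ion: the bracketed complex is neutral.
Ligand charges: 1×F = -1; 3×N3 = -3; 2×PPh3 neutral; sum -4.
Pb + (-4) = 0 ⇒ Pb is +4.

+4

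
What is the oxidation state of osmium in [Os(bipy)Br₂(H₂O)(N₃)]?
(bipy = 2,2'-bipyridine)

No counter-ion: the bracketed complex is neutral.
Ligand charges: 1×H2O neutral; 2×Br = -2; 1×bipy neutral; 1×N3 = -1; sum -3.
Os + (-3) = 0 ⇒ Os is +3.

+3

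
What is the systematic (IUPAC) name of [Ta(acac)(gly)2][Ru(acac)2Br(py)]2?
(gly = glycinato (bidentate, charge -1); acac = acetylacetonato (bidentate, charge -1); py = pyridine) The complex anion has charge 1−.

(acetylacetonato)bis(glycinato)tantalum(V) bis(acetylacetonato)bromo(pyridine)ruthenate(II)

The complex anion is given as 1−; its ligand charges sum to -3, so Ru = +2.
With 2 anions per cation, the cation must be 2×1 = 2+.
Cation: ligand charges sum to -3; for the ion to be 2+, Ta = +5.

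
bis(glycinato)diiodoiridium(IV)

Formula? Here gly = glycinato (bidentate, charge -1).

[Ir(gly)2I2]

Ligands: 2 glycinato (gly, -1), 2 iodo (I, -1). Ligand charge sum = -4.
With Ir in oxidation state +4, the complex ion is [Ir...].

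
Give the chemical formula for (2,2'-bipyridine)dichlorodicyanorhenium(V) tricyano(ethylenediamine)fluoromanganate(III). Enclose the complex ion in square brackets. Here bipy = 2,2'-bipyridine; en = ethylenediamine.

[Re(bipy)Cl2(CN)2][Mn(CN)3(en)F]

Cation [Re…]: ligand charges -4, Re(V) ⇒ ion charge 1+.
Anion [Mn…]: ligand charges -4, Mn(III) ⇒ ion charge 1−.
One 1+ cation balances one 1− anion.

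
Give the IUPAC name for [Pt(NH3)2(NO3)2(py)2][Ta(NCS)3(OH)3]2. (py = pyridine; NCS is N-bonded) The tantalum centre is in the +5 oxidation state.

diamminedinitratobis(pyridine)platinum(IV) trihydroxotriisothiocyanatotantalate(V)

Both ions are complex: the cation is named first with the plain metal name, the anion second with the -ate form; each ion's ligands are alphabetised independently.
Ta is given as +5; the anion's ligand charges sum to -6, so the complex anion is 1−.
With 2 anions per cation, the cation must be 2×1 = 2+.
Cation: ligand charges sum to -2; for the ion to be 2+, Pt = +4.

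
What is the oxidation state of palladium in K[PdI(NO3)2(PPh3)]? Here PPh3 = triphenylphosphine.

1 potassium outside the brackets (+1 each) → the complex ion is 1−.
Ligand charges: 2×NO3 = -2; 1×I = -1; 1×PPh3 neutral; sum -3.
Pd + (-3) = 1− ⇒ Pd is +2.

+2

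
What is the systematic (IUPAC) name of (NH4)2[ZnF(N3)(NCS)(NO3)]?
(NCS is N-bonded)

The 2 ammonium counter-ions carry a total charge of +2, so each complex ion is 2−.
Ligand charges: 1×isothiocyanato (-1 each), 1×nitrato (-1 each), 1×azido (-1 each), 1×fluoro (-1 each); total -4. So Zn + (-4) = 2−, giving Zn = +2.
The complex ion is anionic, so zinc takes the -ate form zincate(II).

ammonium azidofluoroisothiocyanatonitratozincate(II)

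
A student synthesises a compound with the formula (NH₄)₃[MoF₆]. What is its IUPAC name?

The 3 ammonium counter-ions carry a total charge of +3, so each complex ion is 3−.
Ligand charges: 6×fluoro (-1 each); total -6. So Mo + (-6) = 3−, giving Mo = +3.
The complex ion is anionic, so molybdenum takes the -ate form molybdate(III).

ammonium hexafluoromolybdate(III)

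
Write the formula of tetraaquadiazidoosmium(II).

Ligands: 4 aqua (H2O, neutral), 2 azido (N3, -1). Ligand charge sum = -2.
With Os in oxidation state +2, the complex ion is [Os...].

[Os(H2O)4(N3)2]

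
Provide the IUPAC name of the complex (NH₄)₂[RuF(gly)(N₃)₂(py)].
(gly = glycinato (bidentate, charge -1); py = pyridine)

ammonium diazidofluoro(glycinato)(pyridine)ruthenate(II)

The 2 ammonium counter-ions carry a total charge of +2, so each complex ion is 2−.
Ligand charges: 1×fluoro (-1 each), 1×glycinato (-1 each), 1×pyridine (neutral), 2×azido (-1 each); total -4. So Ru + (-4) = 2−, giving Ru = +2.
The complex ion is anionic, so ruthenium takes the -ate form ruthenate(II).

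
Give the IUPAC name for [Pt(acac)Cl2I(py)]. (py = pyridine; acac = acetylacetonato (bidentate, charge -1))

(acetylacetonato)dichloroiodo(pyridine)platinum(IV)

There is no counter-ion, so the complex is neutral overall.
Ligand charges: 2×chloro (-1 each), 1×iodo (-1 each), 1×pyridine (neutral), 1×acetylacetonato (-1 each); total -4. So Pt + (-4) = 0, giving Pt = +4.
Ligands are named alphabetically: acetylacetonato before chloro before iodo before pyridine.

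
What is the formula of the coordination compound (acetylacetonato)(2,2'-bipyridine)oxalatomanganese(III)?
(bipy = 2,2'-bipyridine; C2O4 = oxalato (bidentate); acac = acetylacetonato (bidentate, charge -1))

[Mn(acac)(bipy)(C2O4)]

Ligands: 1 2,2'-bipyridine (bipy, neutral), 1 oxalato (C2O4, -2), 1 acetylacetonato (acac, -1). Ligand charge sum = -3.
With Mn in oxidation state +3, the complex ion is [Mn...].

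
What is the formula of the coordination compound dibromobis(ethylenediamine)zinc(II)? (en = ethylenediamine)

Ligands: 2 ethylenediamine (en, neutral), 2 bromo (Br, -1). Ligand charge sum = -2.
With Zn in oxidation state +2, the complex ion is [Zn...].

[ZnBr2(en)2]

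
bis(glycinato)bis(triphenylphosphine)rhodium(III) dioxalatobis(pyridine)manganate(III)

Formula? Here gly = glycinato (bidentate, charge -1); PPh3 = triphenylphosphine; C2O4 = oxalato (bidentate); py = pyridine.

Cation [Rh…]: ligand charges -2, Rh(III) ⇒ ion charge 1+.
Anion [Mn…]: ligand charges -4, Mn(III) ⇒ ion charge 1−.
One 1+ cation balances one 1− anion.

[Rh(gly)2(PPh3)2][Mn(C2O4)2(py)2]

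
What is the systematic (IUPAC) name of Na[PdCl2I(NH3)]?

The 1 sodium counter-ion carries a total charge of +1, so each complex ion is 1−.
Ligand charges: 1×iodo (-1 each), 2×chloro (-1 each), 1×ammine (neutral); total -3. So Pd + (-3) = 1−, giving Pd = +2.
The complex ion is anionic, so palladium takes the -ate form palladate(II).

sodium amminedichloroiodopalladate(II)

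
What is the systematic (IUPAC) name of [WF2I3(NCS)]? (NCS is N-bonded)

difluorotriiodoisothiocyanatotungsten(VI)

There is no counter-ion, so the complex is neutral overall.
Ligand charges: 2×fluoro (-1 each), 1×isothiocyanato (-1 each), 3×iodo (-1 each); total -6. So W + (-6) = 0, giving W = +6.
Ligands are named alphabetically: fluoro before iodo before isothiocyanato.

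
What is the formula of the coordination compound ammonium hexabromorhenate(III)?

(NH4)3[ReBr6]

Ligands: 6 bromo (Br, -1). Ligand charge sum = -6.
With Re in oxidation state +3, the complex ion is [Re...]^3−.
Charge balance with ammonium (+1) requires 1 complex ion per 3 ammonium.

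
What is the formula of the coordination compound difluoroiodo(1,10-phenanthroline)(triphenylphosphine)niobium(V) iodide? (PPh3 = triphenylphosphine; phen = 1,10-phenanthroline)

Ligands: 1 iodo (I, -1), 1 triphenylphosphine (PPh3, neutral), 2 fluoro (F, -1), 1 1,10-phenanthroline (phen, neutral). Ligand charge sum = -3.
Charge balance with iodide (-1) requires 1 complex ion per 2 iodide.

[NbF2I(phen)(PPh3)]I2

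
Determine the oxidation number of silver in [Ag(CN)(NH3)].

No counter-ion: the bracketed complex is neutral.
Ligand charges: 1×CN = -1; 1×NH3 neutral; sum -1.
Ag + (-1) = 0 ⇒ Ag is +1.

+1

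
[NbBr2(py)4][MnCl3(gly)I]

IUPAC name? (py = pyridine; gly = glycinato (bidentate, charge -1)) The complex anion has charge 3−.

The complex anion is given as 3−; its ligand charges sum to -5, so Mn = +2.
A 1:1 salt means the cation carries the equal and opposite charge, 3+.
Cation: ligand charges sum to -2; for the ion to be 3+, Nb = +5.

dibromotetrakis(pyridine)niobium(V) trichloro(glycinato)iodomanganate(II)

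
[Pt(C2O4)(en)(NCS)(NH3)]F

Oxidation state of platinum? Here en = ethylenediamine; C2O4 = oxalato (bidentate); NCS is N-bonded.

1 fluoride outside the brackets (-1 each) → the complex ion is 1+.
Ligand charges: 1×NH3 neutral; 1×en neutral; 1×C2O4 = -2; 1×NCS = -1; sum -3.
Pt + (-3) = 1+ ⇒ Pt is +4.

+4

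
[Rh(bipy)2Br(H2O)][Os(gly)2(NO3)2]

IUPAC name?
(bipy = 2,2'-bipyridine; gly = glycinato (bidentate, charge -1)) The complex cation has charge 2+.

aquabis(2,2'-bipyridine)bromorhodium(III) bis(glycinato)dinitratoosmate(II)

Both ions are complex: the cation is named first with the plain metal name, the anion second with the -ate form; each ion's ligands are alphabetised independently.
The complex cation is given as 2+; its ligand charges sum to -1, so Rh = +3.
A 1:1 salt means the anion carries the equal and opposite charge, 2−.
Anion: ligand charges sum to -4; for the ion to be 2−, Os = +2.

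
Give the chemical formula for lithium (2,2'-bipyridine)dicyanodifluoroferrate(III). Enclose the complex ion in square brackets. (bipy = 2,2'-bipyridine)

Ligands: 2 cyano (CN, -1), 1 2,2'-bipyridine (bipy, neutral), 2 fluoro (F, -1). Ligand charge sum = -4.
With Fe in oxidation state +3, the complex ion is [Fe...]^1−.
Charge balance with lithium (+1) requires 1 complex ion per 1 lithium.

Li[Fe(bipy)(CN)2F2]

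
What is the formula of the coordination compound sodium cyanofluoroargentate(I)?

Na[Ag(CN)F]

Ligands: 1 fluoro (F, -1), 1 cyano (CN, -1). Ligand charge sum = -2.
With Ag in oxidation state +1, the complex ion is [Ag...]^1−.
Charge balance with sodium (+1) requires 1 complex ion per 1 sodium.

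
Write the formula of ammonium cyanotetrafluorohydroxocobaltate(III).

(NH4)3[Co(CN)F4(OH)]

Ligands: 4 fluoro (F, -1), 1 cyano (CN, -1), 1 hydroxo (OH, -1). Ligand charge sum = -6.
With Co in oxidation state +3, the complex ion is [Co...]^3−.
Charge balance with ammonium (+1) requires 1 complex ion per 3 ammonium.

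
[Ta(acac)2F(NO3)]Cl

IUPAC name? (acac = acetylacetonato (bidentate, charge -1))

The 1 chloride counter-ion carries a total charge of -1, so each complex ion is 1+.
Ligand charges: 2×acetylacetonato (-1 each), 1×nitrato (-1 each), 1×fluoro (-1 each); total -4. So Ta + (-4) = 1+, giving Ta = +5.
Ligands are named alphabetically: acetylacetonato before fluoro before nitrato.

bis(acetylacetonato)fluoronitratotantalum(V) chloride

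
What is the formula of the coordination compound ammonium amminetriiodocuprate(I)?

Ligands: 3 iodo (I, -1), 1 ammine (NH3, neutral). Ligand charge sum = -3.
With Cu in oxidation state +1, the complex ion is [Cu...]^2−.
Charge balance with ammonium (+1) requires 1 complex ion per 2 ammonium.

(NH4)2[CuI3(NH3)]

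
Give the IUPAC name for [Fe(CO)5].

There is no counter-ion, so the complex is neutral overall.
Ligand charges: 5×carbonyl (neutral); total 0. So Fe + (0) = 0, giving Fe = 0.

pentacarbonyliron(0)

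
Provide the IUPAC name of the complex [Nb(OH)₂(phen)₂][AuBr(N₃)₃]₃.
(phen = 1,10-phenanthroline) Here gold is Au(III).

Both ions are complex: the cation is named first with the plain metal name, the anion second with the -ate form; each ion's ligands are alphabetised independently.
Au is given as +3; the anion's ligand charges sum to -4, so the complex anion is 1−.
With 3 anions per cation, the cation must be 3×1 = 3+.
Cation: ligand charges sum to -2; for the ion to be 3+, Nb = +5.

dihydroxobis(1,10-phenanthroline)niobium(V) triazidobromoaurate(III)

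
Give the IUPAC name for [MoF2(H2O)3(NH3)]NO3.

The 1 nitrate counter-ion carries a total charge of -1, so each complex ion is 1+.
Ligand charges: 2×fluoro (-1 each), 1×ammine (neutral), 3×aqua (neutral); total -2. So Mo + (-2) = 1+, giving Mo = +3.
Ligands are named alphabetically: ammine before aqua before fluoro.

amminetriaquadifluoromolybdenum(III) nitrate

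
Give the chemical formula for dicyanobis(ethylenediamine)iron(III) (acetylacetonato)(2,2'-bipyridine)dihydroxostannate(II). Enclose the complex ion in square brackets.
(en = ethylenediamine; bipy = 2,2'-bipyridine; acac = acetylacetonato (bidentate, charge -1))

[Fe(CN)2(en)2][Sn(acac)(bipy)(OH)2]

Cation [Fe…]: ligand charges -2, Fe(III) ⇒ ion charge 1+.
Anion [Sn…]: ligand charges -3, Sn(II) ⇒ ion charge 1−.
One 1+ cation balances one 1− anion.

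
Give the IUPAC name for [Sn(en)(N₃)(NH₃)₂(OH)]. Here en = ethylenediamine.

There is no counter-ion, so the complex is neutral overall.
Ligand charges: 1×ethylenediamine (neutral), 1×hydroxo (-1 each), 1×azido (-1 each), 2×ammine (neutral); total -2. So Sn + (-2) = 0, giving Sn = +2.
Ligands are named alphabetically: ammine before azido before ethylenediamine before hydroxo.

diammineazido(ethylenediamine)hydroxotin(II)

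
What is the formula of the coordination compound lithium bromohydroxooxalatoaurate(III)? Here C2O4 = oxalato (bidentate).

Li[AuBr(C2O4)(OH)]

Ligands: 1 hydroxo (OH, -1), 1 bromo (Br, -1), 1 oxalato (C2O4, -2). Ligand charge sum = -4.
Charge balance with lithium (+1) requires 1 complex ion per 1 lithium.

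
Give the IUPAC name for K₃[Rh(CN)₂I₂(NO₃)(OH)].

potassium dicyanohydroxodiiodonitratorhodate(III)

The 3 potassium counter-ions carry a total charge of +3, so each complex ion is 3−.
Ligand charges: 2×iodo (-1 each), 2×cyano (-1 each), 1×nitrato (-1 each), 1×hydroxo (-1 each); total -6. So Rh + (-6) = 3−, giving Rh = +3.
Ligands are named alphabetically: cyano before hydroxo before iodo before nitrato.
The complex ion is anionic, so rhodium takes the -ate form rhodate(III).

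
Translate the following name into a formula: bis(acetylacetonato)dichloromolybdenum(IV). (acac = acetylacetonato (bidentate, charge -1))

Ligands: 2 acetylacetonato (acac, -1), 2 chloro (Cl, -1). Ligand charge sum = -4.
With Mo in oxidation state +4, the complex ion is [Mo...].

[Mo(acac)2Cl2]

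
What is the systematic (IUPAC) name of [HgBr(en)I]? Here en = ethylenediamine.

There is no counter-ion, so the complex is neutral overall.
Ligand charges: 1×ethylenediamine (neutral), 1×bromo (-1 each), 1×iodo (-1 each); total -2. So Hg + (-2) = 0, giving Hg = +2.
Ligands are named alphabetically: bromo before ethylenediamine before iodo.

bromo(ethylenediamine)iodomercury(II)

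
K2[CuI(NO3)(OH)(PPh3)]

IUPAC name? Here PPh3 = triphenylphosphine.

potassium hydroxoiodonitrato(triphenylphosphine)cuprate(I)

The 2 potassium counter-ions carry a total charge of +2, so each complex ion is 2−.
Ligand charges: 1×nitrato (-1 each), 1×hydroxo (-1 each), 1×triphenylphosphine (neutral), 1×iodo (-1 each); total -3. So Cu + (-3) = 2−, giving Cu = +1.
Ligands are named alphabetically: hydroxo before iodo before nitrato before triphenylphosphine.
The complex ion is anionic, so copper takes the -ate form cuprate(I).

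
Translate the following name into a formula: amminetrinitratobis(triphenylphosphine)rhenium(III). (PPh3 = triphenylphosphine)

Ligands: 3 nitrato (NO3, -1), 2 triphenylphosphine (PPh3, neutral), 1 ammine (NH3, neutral). Ligand charge sum = -3.
With Re in oxidation state +3, the complex ion is [Re...].

[Re(NH3)(NO3)3(PPh3)2]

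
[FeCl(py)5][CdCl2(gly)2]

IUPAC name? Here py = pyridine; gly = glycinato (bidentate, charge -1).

Cadmium is always +2 in its complexes; the anion's ligand charges sum to -4, so the complex anion is 2−.
A 1:1 salt means the cation carries the equal and opposite charge, 2+.
Cation: ligand charges sum to -1; for the ion to be 2+, Fe = +3.

chloropentakis(pyridine)iron(III) dichlorobis(glycinato)cadmate(II)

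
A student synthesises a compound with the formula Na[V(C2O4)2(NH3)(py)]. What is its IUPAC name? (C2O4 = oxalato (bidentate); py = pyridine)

The 1 sodium counter-ion carries a total charge of +1, so each complex ion is 1−.
Ligand charges: 2×oxalato (-2 each), 1×pyridine (neutral), 1×ammine (neutral); total -4. So V + (-4) = 1−, giving V = +3.
The complex ion is anionic, so vanadium takes the -ate form vanadate(III).

sodium amminedioxalato(pyridine)vanadate(III)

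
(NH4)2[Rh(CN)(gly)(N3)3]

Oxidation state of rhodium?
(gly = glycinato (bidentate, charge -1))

2 ammonium outside the brackets (+1 each) → the complex ion is 2−.
Ligand charges: 1×CN = -1; 3×N3 = -3; 1×gly = -1; sum -5.
Rh + (-5) = 2− ⇒ Rh is +3.

+3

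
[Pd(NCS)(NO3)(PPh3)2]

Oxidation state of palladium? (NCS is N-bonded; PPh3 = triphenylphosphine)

No counter-ion: the bracketed complex is neutral.
Ligand charges: 1×NCS = -1; 2×PPh3 neutral; 1×NO3 = -1; sum -2.
Pd + (-2) = 0 ⇒ Pd is +2.

+2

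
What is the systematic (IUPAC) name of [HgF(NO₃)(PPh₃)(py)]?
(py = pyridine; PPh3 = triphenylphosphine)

There is no counter-ion, so the complex is neutral overall.
Ligand charges: 1×pyridine (neutral), 1×triphenylphosphine (neutral), 1×fluoro (-1 each), 1×nitrato (-1 each); total -2. So Hg + (-2) = 0, giving Hg = +2.
Ligands are named alphabetically: fluoro before nitrato before pyridine before triphenylphosphine.

fluoronitrato(pyridine)(triphenylphosphine)mercury(II)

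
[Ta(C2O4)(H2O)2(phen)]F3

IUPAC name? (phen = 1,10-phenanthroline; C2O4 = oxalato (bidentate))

The 3 fluoride counter-ions carry a total charge of -3, so each complex ion is 3+.
Ligand charges: 1×1,10-phenanthroline (neutral), 1×oxalato (-2 each), 2×aqua (neutral); total -2. So Ta + (-2) = 3+, giving Ta = +5.
Ligands are named alphabetically: aqua before oxalato before phenanthroline.

diaquaoxalato(1,10-phenanthroline)tantalum(V) fluoride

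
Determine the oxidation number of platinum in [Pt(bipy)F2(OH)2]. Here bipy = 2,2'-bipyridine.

+4

No counter-ion: the bracketed complex is neutral.
Ligand charges: 2×OH = -2; 1×bipy neutral; 2×F = -2; sum -4.
Pt + (-4) = 0 ⇒ Pt is +4.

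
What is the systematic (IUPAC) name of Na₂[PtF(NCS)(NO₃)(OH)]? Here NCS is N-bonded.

The 2 sodium counter-ions carry a total charge of +2, so each complex ion is 2−.
Ligand charges: 1×hydroxo (-1 each), 1×isothiocyanato (-1 each), 1×fluoro (-1 each), 1×nitrato (-1 each); total -4. So Pt + (-4) = 2−, giving Pt = +2.
Ligands are named alphabetically: fluoro before hydroxo before isothiocyanato before nitrato.
The complex ion is anionic, so platinum takes the -ate form platinate(II).

sodium fluorohydroxoisothiocyanatonitratoplatinate(II)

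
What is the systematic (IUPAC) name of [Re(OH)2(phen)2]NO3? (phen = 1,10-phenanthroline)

The 1 nitrate counter-ion carries a total charge of -1, so each complex ion is 1+.
Ligand charges: 2×hydroxo (-1 each), 2×1,10-phenanthroline (neutral); total -2. So Re + (-2) = 1+, giving Re = +3.
Ligands are named alphabetically: hydroxo before phenanthroline.

dihydroxobis(1,10-phenanthroline)rhenium(III) nitrate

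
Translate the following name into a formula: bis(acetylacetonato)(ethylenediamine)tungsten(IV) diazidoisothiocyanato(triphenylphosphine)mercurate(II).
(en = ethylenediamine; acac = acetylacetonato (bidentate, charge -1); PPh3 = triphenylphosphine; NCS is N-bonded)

Cation [W…]: ligand charges -2, W(IV) ⇒ ion charge 2+.
Anion [Hg…]: ligand charges -3, Hg(II) ⇒ ion charge 1−.
One 2+ cation requires 2 of the 1− anion.

[W(acac)2(en)][Hg(N3)2(NCS)(PPh3)]2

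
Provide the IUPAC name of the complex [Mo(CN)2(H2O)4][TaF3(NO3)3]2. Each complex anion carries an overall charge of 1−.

The complex anion is given as 1−; its ligand charges sum to -6, so Ta = +5.
With 2 anions per cation, the cation must be 2×1 = 2+.
Cation: ligand charges sum to -2; for the ion to be 2+, Mo = +4.

tetraaquadicyanomolybdenum(IV) trifluorotrinitratotantalate(V)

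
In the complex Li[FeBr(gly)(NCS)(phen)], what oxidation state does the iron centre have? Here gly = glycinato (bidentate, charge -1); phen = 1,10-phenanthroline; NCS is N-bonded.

1 lithium outside the brackets (+1 each) → the complex ion is 1−.
Ligand charges: 1×gly = -1; 1×phen neutral; 1×Br = -1; 1×NCS = -1; sum -3.
Fe + (-3) = 1− ⇒ Fe is +2.

+2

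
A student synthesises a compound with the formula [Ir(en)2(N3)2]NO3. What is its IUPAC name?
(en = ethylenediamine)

diazidobis(ethylenediamine)iridium(III) nitrate

The 1 nitrate counter-ion carries a total charge of -1, so each complex ion is 1+.
Ligand charges: 2×ethylenediamine (neutral), 2×azido (-1 each); total -2. So Ir + (-2) = 1+, giving Ir = +3.
Ligands are named alphabetically: azido before ethylenediamine.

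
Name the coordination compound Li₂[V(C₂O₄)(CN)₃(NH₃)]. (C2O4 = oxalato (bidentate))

lithium amminetricyanooxalatovanadate(III)

The 2 lithium counter-ions carry a total charge of +2, so each complex ion is 2−.
Ligand charges: 1×ammine (neutral), 3×cyano (-1 each), 1×oxalato (-2 each); total -5. So V + (-5) = 2−, giving V = +3.
Ligands are named alphabetically: ammine before cyano before oxalato.
The complex ion is anionic, so vanadium takes the -ate form vanadate(III).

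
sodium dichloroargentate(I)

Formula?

Ligands: 2 chloro (Cl, -1). Ligand charge sum = -2.
Charge balance with sodium (+1) requires 1 complex ion per 1 sodium.

Na[AgCl2]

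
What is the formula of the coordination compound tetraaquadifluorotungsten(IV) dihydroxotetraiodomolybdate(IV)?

Cation [W…]: ligand charges -2, W(IV) ⇒ ion charge 2+.
Anion [Mo…]: ligand charges -6, Mo(IV) ⇒ ion charge 2−.
One 2+ cation balances one 2− anion.

[WF2(H2O)4][MoI4(OH)2]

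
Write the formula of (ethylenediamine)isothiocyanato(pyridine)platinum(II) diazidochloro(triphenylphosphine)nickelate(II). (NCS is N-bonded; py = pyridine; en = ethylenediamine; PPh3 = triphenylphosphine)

Cation [Pt…]: ligand charges -1, Pt(II) ⇒ ion charge 1+.
Anion [Ni…]: ligand charges -3, Ni(II) ⇒ ion charge 1−.
One 1+ cation balances one 1− anion.

[Pt(en)(NCS)(py)][NiCl(N3)2(PPh3)]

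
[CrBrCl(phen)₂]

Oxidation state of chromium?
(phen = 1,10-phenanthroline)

+2

No counter-ion: the bracketed complex is neutral.
Ligand charges: 2×phen neutral; 1×Cl = -1; 1×Br = -1; sum -2.
Cr + (-2) = 0 ⇒ Cr is +2.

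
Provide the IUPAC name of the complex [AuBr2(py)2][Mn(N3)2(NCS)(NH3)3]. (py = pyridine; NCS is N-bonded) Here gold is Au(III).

Both ions are complex: the cation is named first with the plain metal name, the anion second with the -ate form; each ion's ligands are alphabetised independently.
Au is given as +3; the cation's ligand charges sum to -2, so the complex cation is 1+.
A 1:1 salt means the anion carries the equal and opposite charge, 1−.
Anion: ligand charges sum to -3; for the ion to be 1−, Mn = +2.

dibromobis(pyridine)gold(III) triamminediazidoisothiocyanatomanganate(II)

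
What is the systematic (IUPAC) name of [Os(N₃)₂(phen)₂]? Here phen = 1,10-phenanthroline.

diazidobis(1,10-phenanthroline)osmium(II)

There is no counter-ion, so the complex is neutral overall.
Ligand charges: 2×1,10-phenanthroline (neutral), 2×azido (-1 each); total -2. So Os + (-2) = 0, giving Os = +2.
Ligands are named alphabetically: azido before phenanthroline.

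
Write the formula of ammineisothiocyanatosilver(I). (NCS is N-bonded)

[Ag(NCS)(NH3)]

Ligands: 1 ammine (NH3, neutral), 1 isothiocyanato (NCS, -1). Ligand charge sum = -1.
With Ag in oxidation state +1, the complex ion is [Ag...].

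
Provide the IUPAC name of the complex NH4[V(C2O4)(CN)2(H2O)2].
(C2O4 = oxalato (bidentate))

The 1 ammonium counter-ion carries a total charge of +1, so each complex ion is 1−.
Ligand charges: 2×aqua (neutral), 1×oxalato (-2 each), 2×cyano (-1 each); total -4. So V + (-4) = 1−, giving V = +3.
Ligands are named alphabetically: aqua before cyano before oxalato.
The complex ion is anionic, so vanadium takes the -ate form vanadate(III).

ammonium diaquadicyanooxalatovanadate(III)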